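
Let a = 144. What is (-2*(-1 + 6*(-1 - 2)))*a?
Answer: 5472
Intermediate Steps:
(-2*(-1 + 6*(-1 - 2)))*a = -2*(-1 + 6*(-1 - 2))*144 = -2*(-1 + 6*(-3))*144 = -2*(-1 - 18)*144 = -2*(-19)*144 = 38*144 = 5472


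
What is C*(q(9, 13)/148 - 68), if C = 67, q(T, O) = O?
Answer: -673417/148 ≈ -4550.1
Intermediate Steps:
C*(q(9, 13)/148 - 68) = 67*(13/148 - 68) = 67*(-10051/148) = -673417/148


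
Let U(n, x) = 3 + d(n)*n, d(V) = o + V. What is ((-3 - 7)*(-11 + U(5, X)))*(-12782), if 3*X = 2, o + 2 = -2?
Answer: -383460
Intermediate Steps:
o = -4 (o = -2 - 2 = -4)
X = ⅔ (X = (⅓)*2 = ⅔ ≈ 0.66667)
d(V) = -4 + V
U(n, x) = 3 + n*(-4 + n) (U(n, x) = 3 + (-4 + n)*n = 3 + n*(-4 + n))
((-3 - 7)*(-11 + U(5, X)))*(-12782) = ((-3 - 7)*(-11 + (3 + 5*(-4 + 5))))*(-12782) = -10*(-11 + (3 + 5*1))*(-12782) = -10*(-11 + (3 + 5))*(-12782) = -10*(-11 + 8)*(-12782) = -10*(-3)*(-12782) = 30*(-12782) = -383460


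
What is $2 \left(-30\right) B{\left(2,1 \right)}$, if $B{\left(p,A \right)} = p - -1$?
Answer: $-180$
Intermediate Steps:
$B{\left(p,A \right)} = 1 + p$ ($B{\left(p,A \right)} = p + 1 = 1 + p$)
$2 \left(-30\right) B{\left(2,1 \right)} = 2 \left(-30\right) \left(1 + 2\right) = \left(-60\right) 3 = -180$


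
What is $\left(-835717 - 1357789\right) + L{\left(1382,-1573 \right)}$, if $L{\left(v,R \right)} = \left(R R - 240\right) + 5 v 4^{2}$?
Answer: $391143$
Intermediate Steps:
$L{\left(v,R \right)} = -240 + R^{2} + 80 v$ ($L{\left(v,R \right)} = \left(R^{2} - 240\right) + 5 v 16 = \left(-240 + R^{2}\right) + 80 v = -240 + R^{2} + 80 v$)
$\left(-835717 - 1357789\right) + L{\left(1382,-1573 \right)} = \left(-835717 - 1357789\right) + \left(-240 + \left(-1573\right)^{2} + 80 \cdot 1382\right) = -2193506 + \left(-240 + 2474329 + 110560\right) = -2193506 + 2584649 = 391143$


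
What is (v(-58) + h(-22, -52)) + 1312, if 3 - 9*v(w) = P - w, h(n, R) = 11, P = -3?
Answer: 11855/9 ≈ 1317.2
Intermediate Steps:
v(w) = ⅔ + w/9 (v(w) = ⅓ - (-3 - w)/9 = ⅓ + (⅓ + w/9) = ⅔ + w/9)
(v(-58) + h(-22, -52)) + 1312 = ((⅔ + (⅑)*(-58)) + 11) + 1312 = ((⅔ - 58/9) + 11) + 1312 = (-52/9 + 11) + 1312 = 47/9 + 1312 = 11855/9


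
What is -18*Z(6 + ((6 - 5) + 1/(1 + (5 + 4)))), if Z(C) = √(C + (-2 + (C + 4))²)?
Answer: -81*√111/5 ≈ -170.68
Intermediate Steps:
Z(C) = √(C + (2 + C)²) (Z(C) = √(C + (-2 + (4 + C))²) = √(C + (2 + C)²))
-18*Z(6 + ((6 - 5) + 1/(1 + (5 + 4)))) = -18*√((6 + ((6 - 5) + 1/(1 + (5 + 4)))) + (2 + (6 + ((6 - 5) + 1/(1 + (5 + 4)))))²) = -18*√((6 + (1 + 1/(1 + 9))) + (2 + (6 + (1 + 1/(1 + 9))))²) = -18*√((6 + (1 + 1/10)) + (2 + (6 + (1 + 1/10)))²) = -18*√((6 + (1 + ⅒)) + (2 + (6 + (1 + ⅒)))²) = -18*√((6 + 11/10) + (2 + (6 + 11/10))²) = -18*√(71/10 + (2 + 71/10)²) = -18*√(71/10 + (91/10)²) = -18*√(71/10 + 8281/100) = -81*√111/5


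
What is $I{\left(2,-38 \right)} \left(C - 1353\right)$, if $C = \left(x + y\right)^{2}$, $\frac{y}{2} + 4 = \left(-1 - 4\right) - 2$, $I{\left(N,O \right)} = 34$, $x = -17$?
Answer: $5712$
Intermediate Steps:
$y = -22$ ($y = -8 + 2 \left(\left(-1 - 4\right) - 2\right) = -8 + 2 \left(-5 - 2\right) = -8 + 2 \left(-7\right) = -8 - 14 = -22$)
$C = 1521$ ($C = \left(-17 - 22\right)^{2} = \left(-39\right)^{2} = 1521$)
$I{\left(2,-38 \right)} \left(C - 1353\right) = 34 \left(1521 - 1353\right) = 34 \cdot 168 = 5712$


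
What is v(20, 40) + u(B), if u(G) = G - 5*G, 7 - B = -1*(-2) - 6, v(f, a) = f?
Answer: -24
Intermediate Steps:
B = 11 (B = 7 - (-1*(-2) - 6) = 7 - (2 - 6) = 7 - 1*(-4) = 7 + 4 = 11)
u(G) = -4*G (u(G) = G - 5*G = -4*G)
v(20, 40) + u(B) = 20 - 4*11 = 20 - 44 = -24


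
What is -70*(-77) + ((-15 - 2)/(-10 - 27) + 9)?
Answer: 199780/37 ≈ 5399.5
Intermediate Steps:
-70*(-77) + ((-15 - 2)/(-10 - 27) + 9) = 5390 + (-17/(-37) + 9) = 5390 + (-17*(-1/37) + 9) = 5390 + (17/37 + 9) = 5390 + 350/37 = 199780/37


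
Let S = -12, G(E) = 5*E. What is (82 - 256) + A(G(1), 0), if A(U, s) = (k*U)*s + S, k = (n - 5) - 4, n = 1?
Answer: -186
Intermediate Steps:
k = -8 (k = (1 - 5) - 4 = -4 - 4 = -8)
A(U, s) = -12 - 8*U*s (A(U, s) = (-8*U)*s - 12 = -8*U*s - 12 = -12 - 8*U*s)
(82 - 256) + A(G(1), 0) = (82 - 256) + (-12 - 8*5*1*0) = -174 + (-12 - 8*5*0) = -174 + (-12 + 0) = -174 - 12 = -186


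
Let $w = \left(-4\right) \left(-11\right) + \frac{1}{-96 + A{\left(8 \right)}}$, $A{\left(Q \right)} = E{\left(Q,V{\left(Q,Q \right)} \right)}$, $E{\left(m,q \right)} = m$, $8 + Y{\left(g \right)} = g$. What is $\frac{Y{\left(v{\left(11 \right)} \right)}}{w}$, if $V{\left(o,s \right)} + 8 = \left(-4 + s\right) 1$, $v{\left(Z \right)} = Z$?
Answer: $\frac{264}{3871} \approx 0.068199$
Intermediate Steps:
$V{\left(o,s \right)} = -12 + s$ ($V{\left(o,s \right)} = -8 + \left(-4 + s\right) 1 = -8 + \left(-4 + s\right) = -12 + s$)
$Y{\left(g \right)} = -8 + g$
$A{\left(Q \right)} = Q$
$w = \frac{3871}{88}$ ($w = \left(-4\right) \left(-11\right) + \frac{1}{-96 + 8} = 44 + \frac{1}{-88} = 44 - \frac{1}{88} = \frac{3871}{88} \approx 43.989$)
$\frac{Y{\left(v{\left(11 \right)} \right)}}{w} = \frac{-8 + 11}{\frac{3871}{88}} = 3 \cdot \frac{88}{3871} = \frac{264}{3871}$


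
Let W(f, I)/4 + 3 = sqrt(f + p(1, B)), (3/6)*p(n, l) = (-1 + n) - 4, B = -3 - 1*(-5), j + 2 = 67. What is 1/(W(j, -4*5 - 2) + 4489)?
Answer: 4477/20042617 - 4*sqrt(57)/20042617 ≈ 0.00022187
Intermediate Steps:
j = 65 (j = -2 + 67 = 65)
B = 2 (B = -3 + 5 = 2)
p(n, l) = -10 + 2*n (p(n, l) = 2*((-1 + n) - 4) = 2*(-5 + n) = -10 + 2*n)
W(f, I) = -12 + 4*sqrt(-8 + f) (W(f, I) = -12 + 4*sqrt(f + (-10 + 2*1)) = -12 + 4*sqrt(f + (-10 + 2)) = -12 + 4*sqrt(f - 8) = -12 + 4*sqrt(-8 + f))
1/(W(j, -4*5 - 2) + 4489) = 1/((-12 + 4*sqrt(-8 + 65)) + 4489) = 1/((-12 + 4*sqrt(57)) + 4489) = 1/(4477 + 4*sqrt(57))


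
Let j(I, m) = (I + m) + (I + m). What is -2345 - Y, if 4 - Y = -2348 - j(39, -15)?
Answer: -4745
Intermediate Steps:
j(I, m) = 2*I + 2*m
Y = 2400 (Y = 4 - (-2348 - (2*39 + 2*(-15))) = 4 - (-2348 - (78 - 30)) = 4 - (-2348 - 1*48) = 4 - (-2348 - 48) = 4 - 1*(-2396) = 4 + 2396 = 2400)
-2345 - Y = -2345 - 1*2400 = -2345 - 2400 = -4745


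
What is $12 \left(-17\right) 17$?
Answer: $-3468$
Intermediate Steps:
$12 \left(-17\right) 17 = \left(-204\right) 17 = -3468$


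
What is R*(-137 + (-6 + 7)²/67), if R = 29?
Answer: -266162/67 ≈ -3972.6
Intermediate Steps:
R*(-137 + (-6 + 7)²/67) = 29*(-137 + (-6 + 7)²/67) = 29*(-137 + 1²*(1/67)) = 29*(-137 + 1*(1/67)) = 29*(-137 + 1/67) = 29*(-9178/67) = -266162/67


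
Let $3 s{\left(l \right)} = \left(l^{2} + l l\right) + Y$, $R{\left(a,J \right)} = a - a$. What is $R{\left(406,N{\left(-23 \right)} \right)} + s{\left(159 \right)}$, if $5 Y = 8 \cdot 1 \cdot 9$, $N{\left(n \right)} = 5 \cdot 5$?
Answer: $\frac{84294}{5} \approx 16859.0$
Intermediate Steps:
$N{\left(n \right)} = 25$
$R{\left(a,J \right)} = 0$
$Y = \frac{72}{5}$ ($Y = \frac{8 \cdot 1 \cdot 9}{5} = \frac{8 \cdot 9}{5} = \frac{1}{5} \cdot 72 = \frac{72}{5} \approx 14.4$)
$s{\left(l \right)} = \frac{24}{5} + \frac{2 l^{2}}{3}$ ($s{\left(l \right)} = \frac{\left(l^{2} + l l\right) + \frac{72}{5}}{3} = \frac{\left(l^{2} + l^{2}\right) + \frac{72}{5}}{3} = \frac{2 l^{2} + \frac{72}{5}}{3} = \frac{\frac{72}{5} + 2 l^{2}}{3} = \frac{24}{5} + \frac{2 l^{2}}{3}$)
$R{\left(406,N{\left(-23 \right)} \right)} + s{\left(159 \right)} = 0 + \left(\frac{24}{5} + \frac{2 \cdot 159^{2}}{3}\right) = 0 + \left(\frac{24}{5} + \frac{2}{3} \cdot 25281\right) = 0 + \left(\frac{24}{5} + 16854\right) = 0 + \frac{84294}{5} = \frac{84294}{5}$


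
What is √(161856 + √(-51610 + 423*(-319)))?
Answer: √(161856 + I*√186547) ≈ 402.31 + 0.5368*I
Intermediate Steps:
√(161856 + √(-51610 + 423*(-319))) = √(161856 + √(-51610 - 134937)) = √(161856 + √(-186547)) = √(161856 + I*√186547)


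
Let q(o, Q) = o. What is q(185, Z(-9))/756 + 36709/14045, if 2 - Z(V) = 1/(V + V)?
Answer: 30350329/10618020 ≈ 2.8584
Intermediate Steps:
Z(V) = 2 - 1/(2*V) (Z(V) = 2 - 1/(V + V) = 2 - 1/(2*V))
q(185, Z(-9))/756 + 36709/14045 = 185/756 + 36709/14045 = 30350329/10618020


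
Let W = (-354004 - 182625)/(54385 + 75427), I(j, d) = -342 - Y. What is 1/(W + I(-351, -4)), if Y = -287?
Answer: -129812/7676289 ≈ -0.016911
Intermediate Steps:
I(j, d) = -55 (I(j, d) = -342 - 1*(-287) = -342 + 287 = -55)
W = -536629/129812 ≈ -4.1339
1/(W + I(-351, -4)) = 1/(-536629/129812 - 55) = 1/(-7676289/129812) = -129812/7676289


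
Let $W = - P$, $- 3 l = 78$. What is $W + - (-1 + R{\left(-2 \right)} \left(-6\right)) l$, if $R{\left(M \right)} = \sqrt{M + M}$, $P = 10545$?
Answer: $-10571 - 312 i \approx -10571.0 - 312.0 i$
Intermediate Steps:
$l = -26$ ($l = \left(- \frac{1}{3}\right) 78 = -26$)
$R{\left(M \right)} = \sqrt{2} \sqrt{M}$ ($R{\left(M \right)} = \sqrt{2 M} = \sqrt{2} \sqrt{M}$)
$W = -10545$ ($W = \left(-1\right) 10545 = -10545$)
$W + - (-1 + R{\left(-2 \right)} \left(-6\right)) l = -10545 + - (-1 + \sqrt{2} \sqrt{-2} \left(-6\right)) \left(-26\right) = -10545 + - (-1 + \sqrt{2} i \sqrt{2} \left(-6\right)) \left(-26\right) = -10545 + - (-1 + 2 i \left(-6\right)) \left(-26\right) = -10545 + - (-1 - 12 i) \left(-26\right) = -10545 + \left(1 + 12 i\right) \left(-26\right) = -10545 - \left(26 + 312 i\right) = -10571 - 312 i$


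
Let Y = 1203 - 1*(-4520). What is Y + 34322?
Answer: 40045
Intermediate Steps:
Y = 5723 (Y = 1203 + 4520 = 5723)
Y + 34322 = 5723 + 34322 = 40045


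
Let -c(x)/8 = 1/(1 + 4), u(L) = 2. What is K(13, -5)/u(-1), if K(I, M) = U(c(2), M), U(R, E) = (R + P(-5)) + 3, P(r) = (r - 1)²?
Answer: 187/10 ≈ 18.700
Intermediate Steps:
P(r) = (-1 + r)²
c(x) = -8/5 (c(x) = -8/(1 + 4) = -8/5)
U(R, E) = 39 + R (U(R, E) = (R + (-1 - 5)²) + 3 = (R + (-6)²) + 3 = (R + 36) + 3 = (36 + R) + 3 = 39 + R)
K(I, M) = 187/5 (K(I, M) = 39 - 8/5 = 187/5)
K(13, -5)/u(-1) = (187/5)/2 = (187/5)*(½) = 187/10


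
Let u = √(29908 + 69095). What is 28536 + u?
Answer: 28536 + √99003 ≈ 28851.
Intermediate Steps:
u = √99003 ≈ 314.65
28536 + u = 28536 + √99003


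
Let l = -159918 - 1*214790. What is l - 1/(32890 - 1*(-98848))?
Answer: -49363282505/131738 ≈ -3.7471e+5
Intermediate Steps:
l = -374708 (l = -159918 - 214790 = -374708)
l - 1/(32890 - 1*(-98848)) = -374708 - 1/(32890 - 1*(-98848)) = -374708 - 1/(32890 + 98848) = -374708 - 1/131738 = -49363282505/131738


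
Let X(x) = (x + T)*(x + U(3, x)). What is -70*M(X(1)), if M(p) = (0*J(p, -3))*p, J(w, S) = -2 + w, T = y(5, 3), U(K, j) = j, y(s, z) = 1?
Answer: 0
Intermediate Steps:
T = 1
X(x) = 2*x*(1 + x) (X(x) = (x + 1)*(x + x) = (1 + x)*(2*x) = 2*x*(1 + x))
M(p) = 0 (M(p) = (0*(-2 + p))*p = 0*p = 0)
-70*M(X(1)) = -70*0 = 0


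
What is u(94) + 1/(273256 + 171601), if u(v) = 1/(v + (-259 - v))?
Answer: -63514/16459709 ≈ -0.0038588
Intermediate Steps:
u(v) = -1/259 (u(v) = 1/(-259) = -1/259)
u(94) + 1/(273256 + 171601) = -1/259 + 1/(273256 + 171601) = -1/259 + 1/444857 = -63514/16459709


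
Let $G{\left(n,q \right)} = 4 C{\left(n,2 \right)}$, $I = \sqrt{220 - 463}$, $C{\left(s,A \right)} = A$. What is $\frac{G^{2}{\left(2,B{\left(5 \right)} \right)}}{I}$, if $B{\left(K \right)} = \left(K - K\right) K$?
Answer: $- \frac{64 i \sqrt{3}}{27} \approx - 4.1056 i$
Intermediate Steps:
$B{\left(K \right)} = 0$ ($B{\left(K \right)} = 0 K = 0$)
$I = 9 i \sqrt{3}$ ($I = \sqrt{-243} = 9 i \sqrt{3} \approx 15.588 i$)
$G{\left(n,q \right)} = 8$ ($G{\left(n,q \right)} = 4 \cdot 2 = 8$)
$\frac{G^{2}{\left(2,B{\left(5 \right)} \right)}}{I} = \frac{8^{2}}{9 i \sqrt{3}} = 64 \left(- \frac{i \sqrt{3}}{27}\right) = - \frac{64 i \sqrt{3}}{27}$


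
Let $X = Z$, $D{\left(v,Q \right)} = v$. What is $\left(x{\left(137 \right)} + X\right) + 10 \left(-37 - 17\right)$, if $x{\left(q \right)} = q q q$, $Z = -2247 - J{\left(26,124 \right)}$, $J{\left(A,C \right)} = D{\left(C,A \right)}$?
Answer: $2568442$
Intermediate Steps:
$J{\left(A,C \right)} = C$
$Z = -2371$ ($Z = -2247 - 124 = -2371$)
$x{\left(q \right)} = q^{3}$ ($x{\left(q \right)} = q^{2} q = q^{3}$)
$X = -2371$
$\left(x{\left(137 \right)} + X\right) + 10 \left(-37 - 17\right) = \left(137^{3} - 2371\right) + 10 \left(-37 - 17\right) = \left(2571353 - 2371\right) + 10 \left(-54\right) = 2568982 - 540 = 2568442$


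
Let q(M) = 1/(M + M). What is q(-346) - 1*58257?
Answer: -40313845/692 ≈ -58257.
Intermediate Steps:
q(M) = 1/(2*M)
q(-346) - 1*58257 = (1/2)/(-346) - 1*58257 = (1/2)*(-1/346) - 58257 = -1/692 - 58257 = -40313845/692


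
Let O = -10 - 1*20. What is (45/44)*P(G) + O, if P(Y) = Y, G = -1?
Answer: -1365/44 ≈ -31.023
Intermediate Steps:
O = -30 (O = -10 - 20 = -30)
(45/44)*P(G) + O = (45/44)*(-1) - 30 = -45/44 - 30 = -1365/44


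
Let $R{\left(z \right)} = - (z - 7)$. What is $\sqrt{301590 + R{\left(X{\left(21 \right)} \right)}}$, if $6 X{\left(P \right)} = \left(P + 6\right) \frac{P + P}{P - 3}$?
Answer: $\frac{\sqrt{1206346}}{2} \approx 549.17$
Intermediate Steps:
$X{\left(P \right)} = \frac{P \left(6 + P\right)}{3 \left(-3 + P\right)}$ ($X{\left(P \right)} = \frac{\left(P + 6\right) \frac{P + P}{P - 3}}{6} = \frac{\left(6 + P\right) \frac{2 P}{-3 + P}}{6} = \frac{2 P \frac{1}{-3 + P} \left(6 + P\right)}{6} = \frac{P \left(6 + P\right)}{3 \left(-3 + P\right)}$)
$R{\left(z \right)} = 7 - z$ ($R{\left(z \right)} = - (-7 + z) = 7 - z$)
$\sqrt{301590 + R{\left(X{\left(21 \right)} \right)}} = \sqrt{301590 + \left(7 - \frac{1}{3} \cdot 21 \frac{1}{-3 + 21} \left(6 + 21\right)\right)} = \sqrt{301590 + \left(7 - \frac{1}{3} \cdot 21 \cdot \frac{1}{18} \cdot 27\right)} = \sqrt{301590 + \left(7 - \frac{21}{2}\right)} = \sqrt{301590 - \frac{7}{2}} = \sqrt{\frac{603173}{2}} = \frac{\sqrt{1206346}}{2}$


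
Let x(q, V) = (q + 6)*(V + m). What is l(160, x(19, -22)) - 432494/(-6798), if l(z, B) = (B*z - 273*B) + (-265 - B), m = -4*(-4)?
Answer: 57438412/3399 ≈ 16899.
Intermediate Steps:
m = 16
x(q, V) = (6 + q)*(16 + V) (x(q, V) = (q + 6)*(V + 16) = (6 + q)*(16 + V))
l(z, B) = -265 - 274*B + B*z (l(z, B) = (-273*B + B*z) + (-265 - B) = -265 - 274*B + B*z)
l(160, x(19, -22)) - 432494/(-6798) = (-265 - 274*(96 + 6*(-22) + 16*19 - 22*19) + (96 + 6*(-22) + 16*19 - 22*19)*160) - 432494/(-6798) = (-265 - 274*(96 - 132 + 304 - 418) + (96 - 132 + 304 - 418)*160) - 432494*(-1/6798) = (-265 - 274*(-150) - 150*160) + 216247/3399 = (-265 + 41100 - 24000) + 216247/3399 = 16835 + 216247/3399 = 57438412/3399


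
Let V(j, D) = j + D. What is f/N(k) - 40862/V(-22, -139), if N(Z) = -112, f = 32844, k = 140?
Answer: -25405/644 ≈ -39.449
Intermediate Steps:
V(j, D) = D + j
f/N(k) - 40862/V(-22, -139) = 32844/(-112) - 40862/(-139 - 22) = 32844*(-1/112) - 40862/(-161) = -1173/4 - 40862*(-1/161) = -1173/4 + 40862/161 = -25405/644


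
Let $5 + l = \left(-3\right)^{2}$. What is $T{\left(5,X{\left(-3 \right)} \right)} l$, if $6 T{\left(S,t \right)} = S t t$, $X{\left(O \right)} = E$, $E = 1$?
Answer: $\frac{10}{3} \approx 3.3333$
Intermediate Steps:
$X{\left(O \right)} = 1$
$T{\left(S,t \right)} = \frac{S t^{2}}{6}$ ($T{\left(S,t \right)} = \frac{S t t}{6} = \frac{S t^{2}}{6}$)
$l = 4$ ($l = -5 + \left(-3\right)^{2} = -5 + 9 = 4$)
$T{\left(5,X{\left(-3 \right)} \right)} l = \frac{1}{6} \cdot 5 \cdot 1^{2} \cdot 4 = \frac{1}{6} \cdot 5 \cdot 1 \cdot 4 = \frac{5}{6} \cdot 4 = \frac{10}{3}$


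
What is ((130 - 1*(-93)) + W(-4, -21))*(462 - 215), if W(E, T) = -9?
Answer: 52858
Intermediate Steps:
((130 - 1*(-93)) + W(-4, -21))*(462 - 215) = ((130 - 1*(-93)) - 9)*(462 - 215) = ((130 + 93) - 9)*247 = (223 - 9)*247 = 214*247 = 52858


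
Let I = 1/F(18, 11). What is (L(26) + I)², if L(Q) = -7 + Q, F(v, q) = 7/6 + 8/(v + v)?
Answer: 243049/625 ≈ 388.88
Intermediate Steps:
F(v, q) = 7/6 + 4/v (F(v, q) = 7*(⅙) + 8/((2*v)) = 7/6 + 8*(1/(2*v)) = 7/6 + 4/v)
I = 18/25 (I = 1/(7/6 + 4/18) = 1/(7/6 + 4*(1/18)) = 1/(7/6 + 2/9) = 1/(25/18) = 18/25 ≈ 0.72000)
(L(26) + I)² = ((-7 + 26) + 18/25)² = (19 + 18/25)² = (493/25)² = 243049/625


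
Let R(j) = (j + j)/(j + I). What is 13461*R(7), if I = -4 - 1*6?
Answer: -62818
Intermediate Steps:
I = -10 (I = -4 - 6 = -10)
R(j) = 2*j/(-10 + j) (R(j) = (j + j)/(j - 10) = (2*j)/(-10 + j) = 2*j/(-10 + j))
13461*R(7) = 13461*(2*7/(-10 + 7)) = 13461*(2*7/(-3)) = 13461*(2*7*(-⅓)) = 13461*(-14/3) = -62818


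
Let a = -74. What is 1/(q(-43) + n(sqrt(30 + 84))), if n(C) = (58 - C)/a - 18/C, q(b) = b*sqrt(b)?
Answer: -1406/(1102 + 203*sqrt(114) + 60458*I*sqrt(43)) ≈ -2.9245e-5 + 0.0035462*I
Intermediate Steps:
q(b) = b**(3/2)
n(C) = -29/37 - 18/C + C/74 (n(C) = (58 - C)/(-74) - 18/C = (58 - C)*(-1/74) - 18/C = (-29/37 + C/74) - 18/C = -29/37 - 18/C + C/74)
1/(q(-43) + n(sqrt(30 + 84))) = 1/((-43)**(3/2) + (-1332 + sqrt(30 + 84)*(-58 + sqrt(30 + 84)))/(74*(sqrt(30 + 84)))) = 1/(-43*I*sqrt(43) + (-1332 + sqrt(114)*(-58 + sqrt(114)))/(74*(sqrt(114)))) = 1/(-43*I*sqrt(43) + (sqrt(114)/114)*(-1332 + sqrt(114)*(-58 + sqrt(114)))/74) = 1/(-43*I*sqrt(43) + sqrt(114)*(-1332 + sqrt(114)*(-58 + sqrt(114)))/8436)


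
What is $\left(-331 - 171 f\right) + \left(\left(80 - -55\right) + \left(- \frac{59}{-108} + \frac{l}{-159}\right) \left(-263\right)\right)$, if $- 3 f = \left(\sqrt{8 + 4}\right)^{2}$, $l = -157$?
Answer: $\frac{484435}{5724} \approx 84.632$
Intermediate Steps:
$f = -4$ ($f = - \frac{\left(\sqrt{8 + 4}\right)^{2}}{3} = - \frac{\left(\sqrt{12}\right)^{2}}{3} = - \frac{\left(2 \sqrt{3}\right)^{2}}{3} = \left(- \frac{1}{3}\right) 12 = -4$)
$\left(-331 - 171 f\right) + \left(\left(80 - -55\right) + \left(- \frac{59}{-108} + \frac{l}{-159}\right) \left(-263\right)\right) = \left(-331 - -684\right) + \left(\left(80 - -55\right) + \left(- \frac{59}{-108} - \frac{157}{-159}\right) \left(-263\right)\right) = \left(-331 + 684\right) + \left(\left(80 + 55\right) + \left(\left(-59\right) \left(- \frac{1}{108}\right) - - \frac{157}{159}\right) \left(-263\right)\right) = 353 + \left(135 + \left(\frac{59}{108} + \frac{157}{159}\right) \left(-263\right)\right) = 353 + \left(135 + \frac{8779}{5724} \left(-263\right)\right) = 353 + \left(135 - \frac{2308877}{5724}\right) = 353 - \frac{1536137}{5724} = \frac{484435}{5724}$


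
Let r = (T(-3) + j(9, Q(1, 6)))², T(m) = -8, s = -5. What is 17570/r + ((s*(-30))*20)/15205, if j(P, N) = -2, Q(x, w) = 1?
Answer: 5349037/30410 ≈ 175.90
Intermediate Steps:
r = 100 (r = (-8 - 2)² = (-10)² = 100)
17570/r + ((s*(-30))*20)/15205 = 17570/100 + (-5*(-30)*20)/15205 = 17570*(1/100) + (150*20)*(1/15205) = 1757/10 + 3000*(1/15205) = 1757/10 + 600/3041 = 5349037/30410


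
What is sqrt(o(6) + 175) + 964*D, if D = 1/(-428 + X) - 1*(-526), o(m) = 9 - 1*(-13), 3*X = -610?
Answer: 480188162/947 + sqrt(197) ≈ 5.0708e+5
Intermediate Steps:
X = -610/3 (X = (1/3)*(-610) = -610/3 ≈ -203.33)
o(m) = 22 (o(m) = 9 + 13 = 22)
D = 996241/1894 (D = 1/(-428 - 610/3) - 1*(-526) = 1/(-1894/3) + 526 = -3/1894 + 526 = 996241/1894 ≈ 526.00)
sqrt(o(6) + 175) + 964*D = sqrt(22 + 175) + 964*(996241/1894) = sqrt(197) + 480188162/947 = 480188162/947 + sqrt(197)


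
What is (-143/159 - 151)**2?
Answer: 583319104/25281 ≈ 23073.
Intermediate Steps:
(-143/159 - 151)**2 = (-24152/159)**2 = 583319104/25281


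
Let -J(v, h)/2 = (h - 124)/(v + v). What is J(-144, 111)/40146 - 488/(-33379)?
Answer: 2820705785/192964800096 ≈ 0.014618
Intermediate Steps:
J(v, h) = -(-124 + h)/v (J(v, h) = -2*(h - 124)/(v + v) = -2*(-124 + h)/(2*v) = -2*(-124 + h)*1/(2*v) = -(-124 + h)/v)
J(-144, 111)/40146 - 488/(-33379) = ((124 - 1*111)/(-144))/40146 - 488/(-33379) = -(124 - 111)/144*(1/40146) - 488*(-1/33379) = -1/144*13*(1/40146) + 488/33379 = -13/144*1/40146 + 488/33379 = -13/5781024 + 488/33379 = 2820705785/192964800096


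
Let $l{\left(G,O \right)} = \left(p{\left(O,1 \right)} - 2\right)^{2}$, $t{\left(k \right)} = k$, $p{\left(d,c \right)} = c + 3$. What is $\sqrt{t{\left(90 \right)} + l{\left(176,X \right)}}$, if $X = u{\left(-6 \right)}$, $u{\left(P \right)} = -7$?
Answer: $\sqrt{94} \approx 9.6954$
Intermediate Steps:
$p{\left(d,c \right)} = 3 + c$
$X = -7$
$l{\left(G,O \right)} = 4$ ($l{\left(G,O \right)} = \left(\left(3 + 1\right) - 2\right)^{2} = \left(4 - 2\right)^{2} = 2^{2} = 4$)
$\sqrt{t{\left(90 \right)} + l{\left(176,X \right)}} = \sqrt{90 + 4} = \sqrt{94}$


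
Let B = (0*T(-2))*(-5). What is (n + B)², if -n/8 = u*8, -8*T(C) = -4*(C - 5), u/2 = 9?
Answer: 1327104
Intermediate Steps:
u = 18 (u = 2*9 = 18)
T(C) = -5/2 + C/2 (T(C) = -(-1)*(C - 5)/2 = -(-1)*(-5 + C)/2 = -(20 - 4*C)/8 = -5/2 + C/2)
B = 0 (B = (0*(-5/2 + (½)*(-2)))*(-5) = (0*(-5/2 - 1))*(-5) = (0*(-7/2))*(-5) = 0*(-5) = 0)
n = -1152 (n = -144*8 = -8*144 = -1152)
(n + B)² = (-1152 + 0)² = (-1152)² = 1327104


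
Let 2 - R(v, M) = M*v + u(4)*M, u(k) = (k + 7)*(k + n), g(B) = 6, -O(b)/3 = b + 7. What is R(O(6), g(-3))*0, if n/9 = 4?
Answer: 0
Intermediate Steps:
n = 36 (n = 9*4 = 36)
O(b) = -21 - 3*b (O(b) = -3*(b + 7) = -3*(7 + b) = -21 - 3*b)
u(k) = (7 + k)*(36 + k) (u(k) = (k + 7)*(k + 36) = (7 + k)*(36 + k))
R(v, M) = 2 - 440*M - M*v (R(v, M) = 2 - (M*v + (252 + 4**2 + 43*4)*M) = 2 - (M*v + (252 + 16 + 172)*M) = 2 - (M*v + 440*M) = 2 - (440*M + M*v) = 2 + (-440*M - M*v) = 2 - 440*M - M*v)
R(O(6), g(-3))*0 = (2 - 440*6 - 1*6*(-21 - 3*6))*0 = (2 - 2640 - 1*6*(-21 - 18))*0 = (2 - 2640 - 1*6*(-39))*0 = (2 - 2640 + 234)*0 = -2404*0 = 0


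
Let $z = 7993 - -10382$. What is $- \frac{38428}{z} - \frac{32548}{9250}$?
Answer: $- \frac{3814114}{679875} \approx -5.61$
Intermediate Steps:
$z = 18375$ ($z = 7993 + 10382 = 18375$)
$- \frac{38428}{z} - \frac{32548}{9250} = - \frac{38428}{18375} - \frac{32548}{9250} = \left(-38428\right) \frac{1}{18375} - \frac{16274}{4625} = - \frac{38428}{18375} - \frac{16274}{4625} = - \frac{3814114}{679875}$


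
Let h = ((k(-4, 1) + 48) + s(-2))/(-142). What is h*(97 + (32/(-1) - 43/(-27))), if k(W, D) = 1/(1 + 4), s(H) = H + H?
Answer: -198679/9585 ≈ -20.728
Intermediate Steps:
s(H) = 2*H
k(W, D) = ⅕ (k(W, D) = 1/5 = ⅕)
h = -221/710 (h = ((⅕ + 48) + 2*(-2))/(-142) = (241/5 - 4)*(-1/142) = (221/5)*(-1/142) = -221/710 ≈ -0.31127)
h*(97 + (32/(-1) - 43/(-27))) = -221*(97 + (32/(-1) - 43/(-27)))/710 = -221*(97 + (32*(-1) - 43*(-1/27)))/710 = -221*(97 + (-32 + 43/27))/710 = -221*(97 - 821/27)/710 = -221/710*1798/27 = -198679/9585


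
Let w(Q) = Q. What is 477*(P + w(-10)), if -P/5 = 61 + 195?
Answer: -615330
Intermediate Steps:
P = -1280 (P = -5*(61 + 195) = -5*256 = -1280)
477*(P + w(-10)) = 477*(-1280 - 10) = 477*(-1290) = -615330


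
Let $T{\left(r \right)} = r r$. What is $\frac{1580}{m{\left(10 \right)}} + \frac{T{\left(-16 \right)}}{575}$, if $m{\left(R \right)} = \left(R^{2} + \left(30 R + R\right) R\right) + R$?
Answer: $\frac{173026}{184575} \approx 0.93743$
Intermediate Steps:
$T{\left(r \right)} = r^{2}$
$m{\left(R \right)} = R + 32 R^{2}$ ($m{\left(R \right)} = \left(R^{2} + 31 R R\right) + R = \left(R^{2} + 31 R^{2}\right) + R = 32 R^{2} + R = R + 32 R^{2}$)
$\frac{1580}{m{\left(10 \right)}} + \frac{T{\left(-16 \right)}}{575} = \frac{1580}{10 \left(1 + 32 \cdot 10\right)} + \frac{\left(-16\right)^{2}}{575} = \frac{1580}{10 \left(1 + 320\right)} + 256 \cdot \frac{1}{575} = \frac{1580}{10 \cdot 321} + \frac{256}{575} = \frac{1580}{3210} + \frac{256}{575} = 1580 \cdot \frac{1}{3210} + \frac{256}{575} = \frac{158}{321} + \frac{256}{575} = \frac{173026}{184575}$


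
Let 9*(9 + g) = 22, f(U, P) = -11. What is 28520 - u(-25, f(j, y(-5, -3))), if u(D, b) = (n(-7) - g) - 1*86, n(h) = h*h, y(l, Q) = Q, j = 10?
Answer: 256954/9 ≈ 28550.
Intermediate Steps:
n(h) = h²
g = -59/9 (g = -9 + (⅑)*22 = -9 + 22/9 = -59/9 ≈ -6.5556)
u(D, b) = -274/9 (u(D, b) = ((-7)² - 1*(-59/9)) - 1*86 = (49 + 59/9) - 86 = 500/9 - 86 = -274/9)
28520 - u(-25, f(j, y(-5, -3))) = 28520 - 1*(-274/9) = 28520 + 274/9 = 256954/9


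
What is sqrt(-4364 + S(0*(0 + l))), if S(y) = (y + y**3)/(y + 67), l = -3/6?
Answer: 2*I*sqrt(1091) ≈ 66.061*I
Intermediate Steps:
l = -1/2 (l = -3*1/6 = -1/2 ≈ -0.50000)
S(y) = (y + y**3)/(67 + y)
sqrt(-4364 + S(0*(0 + l))) = sqrt(-4364 + (0*(0 - 1/2) + (0*(0 - 1/2))**3)/(67 + 0*(0 - 1/2))) = sqrt(-4364 + (0*(-1/2) + (0*(-1/2))**3)/(67 + 0*(-1/2))) = sqrt(-4364 + (0 + 0**3)/(67 + 0)) = sqrt(-4364 + (0 + 0)/67) = sqrt(-4364 + (1/67)*0) = sqrt(-4364 + 0) = sqrt(-4364) = 2*I*sqrt(1091)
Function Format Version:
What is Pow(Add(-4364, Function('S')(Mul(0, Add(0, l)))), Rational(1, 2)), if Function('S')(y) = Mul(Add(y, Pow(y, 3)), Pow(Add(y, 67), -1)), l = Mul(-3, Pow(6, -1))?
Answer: Mul(2, I, Pow(1091, Rational(1, 2))) ≈ Mul(66.061, I)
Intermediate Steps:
l = Rational(-1, 2) (l = Mul(-3, Rational(1, 6)) = Rational(-1, 2) ≈ -0.50000)
Function('S')(y) = Mul(Pow(Add(67, y), -1), Add(y, Pow(y, 3))) (Function('S')(y) = Mul(Add(y, Pow(y, 3)), Pow(Add(67, y), -1)) = Mul(Pow(Add(67, y), -1), Add(y, Pow(y, 3))))
Pow(Add(-4364, Function('S')(Mul(0, Add(0, l)))), Rational(1, 2)) = Pow(Add(-4364, Mul(Pow(Add(67, Mul(0, Add(0, Rational(-1, 2)))), -1), Add(Mul(0, Add(0, Rational(-1, 2))), Pow(Mul(0, Add(0, Rational(-1, 2))), 3)))), Rational(1, 2)) = Pow(Add(-4364, Mul(Pow(Add(67, Mul(0, Rational(-1, 2))), -1), Add(Mul(0, Rational(-1, 2)), Pow(Mul(0, Rational(-1, 2)), 3)))), Rational(1, 2)) = Pow(Add(-4364, Mul(Pow(Add(67, 0), -1), Add(0, Pow(0, 3)))), Rational(1, 2)) = Pow(Add(-4364, Mul(Pow(67, -1), Add(0, 0))), Rational(1, 2)) = Pow(Add(-4364, Mul(Rational(1, 67), 0)), Rational(1, 2)) = Pow(Add(-4364, 0), Rational(1, 2)) = Pow(-4364, Rational(1, 2)) = Mul(2, I, Pow(1091, Rational(1, 2)))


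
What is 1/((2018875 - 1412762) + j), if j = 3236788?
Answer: 1/3842901 ≈ 2.6022e-7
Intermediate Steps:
1/((2018875 - 1412762) + j) = 1/((2018875 - 1412762) + 3236788) = 1/(606113 + 3236788) = 1/3842901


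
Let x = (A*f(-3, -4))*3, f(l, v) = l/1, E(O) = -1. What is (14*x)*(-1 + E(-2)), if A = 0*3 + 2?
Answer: 504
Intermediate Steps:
f(l, v) = l (f(l, v) = l*1 = l)
A = 2 (A = 0 + 2 = 2)
x = -18 (x = (2*(-3))*3 = -6*3 = -18)
(14*x)*(-1 + E(-2)) = (14*(-18))*(-1 - 1) = -252*(-2) = 504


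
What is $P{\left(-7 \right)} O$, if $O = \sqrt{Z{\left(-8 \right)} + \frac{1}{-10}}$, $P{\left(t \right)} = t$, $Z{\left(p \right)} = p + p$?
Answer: $- \frac{7 i \sqrt{1610}}{10} \approx - 28.087 i$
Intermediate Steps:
$Z{\left(p \right)} = 2 p$
$O = \frac{i \sqrt{1610}}{10}$ ($O = \sqrt{2 \left(-8\right) + \frac{1}{-10}} = \sqrt{-16 - \frac{1}{10}} = \sqrt{- \frac{161}{10}} = \frac{i \sqrt{1610}}{10} \approx 4.0125 i$)
$P{\left(-7 \right)} O = - 7 \frac{i \sqrt{1610}}{10} = - \frac{7 i \sqrt{1610}}{10}$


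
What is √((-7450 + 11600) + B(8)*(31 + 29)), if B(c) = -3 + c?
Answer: 5*√178 ≈ 66.708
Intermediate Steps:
√((-7450 + 11600) + B(8)*(31 + 29)) = √((-7450 + 11600) + (-3 + 8)*(31 + 29)) = √(4150 + 5*60) = √(4150 + 300) = √4450 = 5*√178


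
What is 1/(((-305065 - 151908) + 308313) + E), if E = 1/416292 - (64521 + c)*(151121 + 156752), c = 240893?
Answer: -416292/39143467633051943 ≈ -1.0635e-11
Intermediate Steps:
E = -39143405747083223/416292 (E = 1/416292 - (64521 + 240893)*(151121 + 156752) = 1/416292 - 305414*307873 = 1/416292 - 1*94028724422 = 1/416292 - 94028724422 = -39143405747083223/416292 ≈ -9.4029e+10)
1/(((-305065 - 151908) + 308313) + E) = 1/(((-305065 - 151908) + 308313) - 39143405747083223/416292) = 1/((-456973 + 308313) - 39143405747083223/416292) = 1/(-148660 - 39143405747083223/416292) = 1/(-39143467633051943/416292) = -416292/39143467633051943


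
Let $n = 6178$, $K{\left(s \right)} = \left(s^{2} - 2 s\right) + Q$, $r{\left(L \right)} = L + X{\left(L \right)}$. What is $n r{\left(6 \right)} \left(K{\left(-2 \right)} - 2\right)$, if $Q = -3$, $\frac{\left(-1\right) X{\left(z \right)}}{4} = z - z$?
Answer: $111204$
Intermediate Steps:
$X{\left(z \right)} = 0$ ($X{\left(z \right)} = - 4 \left(z - z\right) = \left(-4\right) 0 = 0$)
$r{\left(L \right)} = L$ ($r{\left(L \right)} = L + 0 = L$)
$K{\left(s \right)} = -3 + s^{2} - 2 s$ ($K{\left(s \right)} = \left(s^{2} - 2 s\right) - 3 = -3 + s^{2} - 2 s$)
$n r{\left(6 \right)} \left(K{\left(-2 \right)} - 2\right) = 6178 \cdot 6 \left(\left(-3 + \left(-2\right)^{2} - -4\right) - 2\right) = 6178 \cdot 6 \left(\left(-3 + 4 + 4\right) - 2\right) = 6178 \cdot 6 \left(5 - 2\right) = 6178 \cdot 6 \cdot 3 = 6178 \cdot 18 = 111204$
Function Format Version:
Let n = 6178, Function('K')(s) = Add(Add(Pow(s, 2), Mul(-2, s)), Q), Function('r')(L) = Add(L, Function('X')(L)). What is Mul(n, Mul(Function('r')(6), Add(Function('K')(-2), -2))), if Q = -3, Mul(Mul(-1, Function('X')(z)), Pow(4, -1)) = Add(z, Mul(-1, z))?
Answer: 111204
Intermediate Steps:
Function('X')(z) = 0 (Function('X')(z) = Mul(-4, Add(z, Mul(-1, z))) = Mul(-4, 0) = 0)
Function('r')(L) = L (Function('r')(L) = Add(L, 0) = L)
Function('K')(s) = Add(-3, Pow(s, 2), Mul(-2, s)) (Function('K')(s) = Add(Add(Pow(s, 2), Mul(-2, s)), -3) = Add(-3, Pow(s, 2), Mul(-2, s)))
Mul(n, Mul(Function('r')(6), Add(Function('K')(-2), -2))) = Mul(6178, Mul(6, Add(Add(-3, Pow(-2, 2), Mul(-2, -2)), -2))) = Mul(6178, Mul(6, Add(Add(-3, 4, 4), -2))) = Mul(6178, Mul(6, Add(5, -2))) = Mul(6178, Mul(6, 3)) = Mul(6178, 18) = 111204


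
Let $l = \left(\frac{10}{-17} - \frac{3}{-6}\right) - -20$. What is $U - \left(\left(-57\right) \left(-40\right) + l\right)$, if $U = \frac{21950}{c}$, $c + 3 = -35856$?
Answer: $- \frac{2804812523}{1219206} \approx -2300.5$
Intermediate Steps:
$c = -35859$ ($c = -3 - 35856 = -35859$)
$U = - \frac{21950}{35859}$ ($U = \frac{21950}{-35859} = 21950 \left(- \frac{1}{35859}\right) = - \frac{21950}{35859} \approx -0.61212$)
$l = \frac{677}{34}$ ($l = \left(10 \left(- \frac{1}{17}\right) - - \frac{1}{2}\right) + 20 = \left(- \frac{10}{17} + \frac{1}{2}\right) + 20 = - \frac{3}{34} + 20 = \frac{677}{34} \approx 19.912$)
$U - \left(\left(-57\right) \left(-40\right) + l\right) = - \frac{21950}{35859} - \left(\left(-57\right) \left(-40\right) + \frac{677}{34}\right) = - \frac{21950}{35859} - \left(2280 + \frac{677}{34}\right) = - \frac{21950}{35859} - \frac{78197}{34} = - \frac{2804812523}{1219206}$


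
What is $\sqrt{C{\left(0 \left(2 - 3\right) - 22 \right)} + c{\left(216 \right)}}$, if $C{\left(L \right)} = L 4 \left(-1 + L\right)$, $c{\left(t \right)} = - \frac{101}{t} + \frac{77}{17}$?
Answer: $\frac{\sqrt{759598386}}{612} \approx 45.034$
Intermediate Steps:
$c{\left(t \right)} = \frac{77}{17} - \frac{101}{t}$ ($c{\left(t \right)} = - \frac{101}{t} + 77 \cdot \frac{1}{17} = - \frac{101}{t} + \frac{77}{17} = \frac{77}{17} - \frac{101}{t}$)
$C{\left(L \right)} = 4 L \left(-1 + L\right)$
$\sqrt{C{\left(0 \left(2 - 3\right) - 22 \right)} + c{\left(216 \right)}} = \sqrt{4 \left(0 \left(2 - 3\right) - 22\right) \left(-1 - \left(22 + 0 \left(2 - 3\right)\right)\right) + \left(\frac{77}{17} - \frac{101}{216}\right)} = \sqrt{4 \left(0 \left(-1\right) - 22\right) \left(-1 + \left(0 \left(-1\right) - 22\right)\right) + \left(\frac{77}{17} - \frac{101}{216}\right)} = \sqrt{4 \left(0 - 22\right) \left(-1 + \left(0 - 22\right)\right) + \left(\frac{77}{17} - \frac{101}{216}\right)} = \sqrt{4 \left(-22\right) \left(-1 - 22\right) + \frac{14915}{3672}} = \sqrt{4 \left(-22\right) \left(-23\right) + \frac{14915}{3672}} = \sqrt{2024 + \frac{14915}{3672}} = \sqrt{\frac{7447043}{3672}} = \frac{\sqrt{759598386}}{612}$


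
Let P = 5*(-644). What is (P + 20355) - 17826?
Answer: -691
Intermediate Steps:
P = -3220
(P + 20355) - 17826 = (-3220 + 20355) - 17826 = 17135 - 17826 = -691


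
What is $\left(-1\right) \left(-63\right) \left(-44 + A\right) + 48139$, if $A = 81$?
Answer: $50470$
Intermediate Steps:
$\left(-1\right) \left(-63\right) \left(-44 + A\right) + 48139 = \left(-1\right) \left(-63\right) \left(-44 + 81\right) + 48139 = 63 \cdot 37 + 48139 = 2331 + 48139 = 50470$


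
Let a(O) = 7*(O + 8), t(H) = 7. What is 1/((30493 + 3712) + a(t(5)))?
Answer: 1/34310 ≈ 2.9146e-5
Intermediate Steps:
a(O) = 56 + 7*O (a(O) = 7*(8 + O) = 56 + 7*O)
1/((30493 + 3712) + a(t(5))) = 1/((30493 + 3712) + (56 + 7*7)) = 1/(34205 + (56 + 49)) = 1/(34205 + 105) = 1/34310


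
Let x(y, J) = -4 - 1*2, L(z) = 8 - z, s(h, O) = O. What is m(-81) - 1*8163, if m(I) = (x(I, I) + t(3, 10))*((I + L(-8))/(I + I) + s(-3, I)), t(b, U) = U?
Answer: -687317/81 ≈ -8485.4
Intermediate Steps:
x(y, J) = -6 (x(y, J) = -4 - 2 = -6)
m(I) = 4*I + 2*(16 + I)/I (m(I) = (-6 + 10)*((I + (8 - 1*(-8)))/(I + I) + I) = 4*((I + (8 + 8))/((2*I)) + I) = 4*((I + 16)*(1/(2*I)) + I) = 4*((16 + I)*(1/(2*I)) + I) = 4*((16 + I)/(2*I) + I) = 4*(I + (16 + I)/(2*I)) = 4*I + 2*(16 + I)/I)
m(-81) - 1*8163 = (2 + 4*(-81) + 32/(-81)) - 1*8163 = (2 - 324 + 32*(-1/81)) - 8163 = (2 - 324 - 32/81) - 8163 = -26114/81 - 8163 = -687317/81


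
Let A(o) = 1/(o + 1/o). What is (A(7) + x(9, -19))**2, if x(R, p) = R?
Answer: 208849/2500 ≈ 83.540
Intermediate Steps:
(A(7) + x(9, -19))**2 = (7/(1 + 7**2) + 9)**2 = (7/(1 + 49) + 9)**2 = (7/50 + 9)**2 = (457/50)**2 = 208849/2500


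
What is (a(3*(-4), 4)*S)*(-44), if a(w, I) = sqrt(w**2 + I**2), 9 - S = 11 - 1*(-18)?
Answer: 3520*sqrt(10) ≈ 11131.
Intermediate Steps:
S = -20 (S = 9 - (11 - 1*(-18)) = 9 - (11 + 18) = 9 - 1*29 = 9 - 29 = -20)
a(w, I) = sqrt(I**2 + w**2)
(a(3*(-4), 4)*S)*(-44) = (sqrt(4**2 + (3*(-4))**2)*(-20))*(-44) = (sqrt(16 + (-12)**2)*(-20))*(-44) = (sqrt(16 + 144)*(-20))*(-44) = (sqrt(160)*(-20))*(-44) = ((4*sqrt(10))*(-20))*(-44) = -80*sqrt(10)*(-44) = 3520*sqrt(10)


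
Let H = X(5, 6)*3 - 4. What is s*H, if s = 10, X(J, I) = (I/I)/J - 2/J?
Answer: -46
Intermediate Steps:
X(J, I) = -1/J (X(J, I) = 1/J - 2/J = -1/J)
H = -23/5 (H = -1/5*3 - 4 = -1*⅕*3 - 4 = -⅕*3 - 4 = -⅗ - 4 = -23/5 ≈ -4.6000)
s*H = 10*(-23/5) = -46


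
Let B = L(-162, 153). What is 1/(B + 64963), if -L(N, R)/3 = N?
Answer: 1/65449 ≈ 1.5279e-5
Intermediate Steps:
L(N, R) = -3*N
B = 486 (B = -3*(-162) = 486)
1/(B + 64963) = 1/(486 + 64963) = 1/65449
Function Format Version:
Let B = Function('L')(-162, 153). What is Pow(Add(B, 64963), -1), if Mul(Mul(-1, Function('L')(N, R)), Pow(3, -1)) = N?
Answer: Rational(1, 65449) ≈ 1.5279e-5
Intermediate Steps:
Function('L')(N, R) = Mul(-3, N)
B = 486 (B = Mul(-3, -162) = 486)
Pow(Add(B, 64963), -1) = Pow(Add(486, 64963), -1) = Pow(65449, -1) = Rational(1, 65449)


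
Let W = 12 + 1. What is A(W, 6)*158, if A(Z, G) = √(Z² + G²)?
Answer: 158*√205 ≈ 2262.2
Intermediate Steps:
W = 13
A(Z, G) = √(G² + Z²)
A(W, 6)*158 = √(6² + 13²)*158 = √(36 + 169)*158 = √205*158 = 158*√205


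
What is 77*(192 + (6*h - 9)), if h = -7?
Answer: 10857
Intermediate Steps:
77*(192 + (6*h - 9)) = 77*(192 + (6*(-7) - 9)) = 77*(192 + (-42 - 9)) = 77*(192 - 51) = 77*141 = 10857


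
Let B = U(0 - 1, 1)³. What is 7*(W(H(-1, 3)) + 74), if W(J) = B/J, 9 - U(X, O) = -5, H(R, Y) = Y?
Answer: 20762/3 ≈ 6920.7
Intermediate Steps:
U(X, O) = 14 (U(X, O) = 9 - 1*(-5) = 9 + 5 = 14)
B = 2744 (B = 14³ = 2744)
W(J) = 2744/J
7*(W(H(-1, 3)) + 74) = 7*(2744/3 + 74) = 7*(2966/3) = 20762/3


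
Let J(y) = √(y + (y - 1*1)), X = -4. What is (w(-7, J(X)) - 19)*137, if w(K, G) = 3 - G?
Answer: -2192 - 411*I ≈ -2192.0 - 411.0*I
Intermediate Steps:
J(y) = √(-1 + 2*y) (J(y) = √(y + (y - 1)) = √(y + (-1 + y)) = √(-1 + 2*y))
(w(-7, J(X)) - 19)*137 = ((3 - √(-1 + 2*(-4))) - 19)*137 = ((3 - √(-1 - 8)) - 19)*137 = ((3 - √(-9)) - 19)*137 = ((3 - 3*I) - 19)*137 = (-16 - 3*I)*137 = -2192 - 411*I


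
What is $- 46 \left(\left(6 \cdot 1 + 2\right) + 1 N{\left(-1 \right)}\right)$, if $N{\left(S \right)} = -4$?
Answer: $-184$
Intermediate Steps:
$- 46 \left(\left(6 \cdot 1 + 2\right) + 1 N{\left(-1 \right)}\right) = - 46 \left(\left(6 \cdot 1 + 2\right) + 1 \left(-4\right)\right) = - 46 \left(\left(6 + 2\right) - 4\right) = - 46 \left(8 - 4\right) = \left(-46\right) 4 = -184$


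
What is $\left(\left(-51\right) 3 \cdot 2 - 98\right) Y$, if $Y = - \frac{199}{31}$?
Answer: $\frac{80396}{31} \approx 2593.4$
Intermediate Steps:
$Y = - \frac{199}{31}$ ($Y = \left(-199\right) \frac{1}{31} = - \frac{199}{31} \approx -6.4194$)
$\left(\left(-51\right) 3 \cdot 2 - 98\right) Y = \left(\left(-51\right) 3 \cdot 2 - 98\right) \left(- \frac{199}{31}\right) = \left(\left(-153\right) 2 - 98\right) \left(- \frac{199}{31}\right) = \left(-306 - 98\right) \left(- \frac{199}{31}\right) = \left(-404\right) \left(- \frac{199}{31}\right) = \frac{80396}{31}$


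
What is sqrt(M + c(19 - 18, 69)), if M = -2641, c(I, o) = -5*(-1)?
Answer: 2*I*sqrt(659) ≈ 51.342*I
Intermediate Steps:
c(I, o) = 5
sqrt(M + c(19 - 18, 69)) = sqrt(-2641 + 5) = sqrt(-2636) = 2*I*sqrt(659)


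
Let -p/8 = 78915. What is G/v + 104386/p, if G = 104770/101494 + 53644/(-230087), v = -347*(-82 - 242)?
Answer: -2854692200417979689/17265742129839948030 ≈ -0.16534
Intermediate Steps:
p = -631320 (p = -8*78915 = -631320)
v = 112428 (v = -347*(-324) = 112428)
G = 9330835427/11676224989 (G = 104770*(1/101494) + 53644*(-1/230087) = 52385/50747 - 53644/230087 = 9330835427/11676224989 ≈ 0.79913)
G/v + 104386/p = (9330835427/11676224989)/112428 + 104386/(-631320) = (9330835427/11676224989)*(1/112428) + 104386*(-1/631320) = 9330835427/1312734623063292 - 52193/315660 = -2854692200417979689/17265742129839948030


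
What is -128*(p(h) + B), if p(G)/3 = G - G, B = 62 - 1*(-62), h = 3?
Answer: -15872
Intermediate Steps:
B = 124 (B = 62 + 62 = 124)
p(G) = 0 (p(G) = 3*(G - G) = 3*0 = 0)
-128*(p(h) + B) = -128*(0 + 124) = -128*124 = -15872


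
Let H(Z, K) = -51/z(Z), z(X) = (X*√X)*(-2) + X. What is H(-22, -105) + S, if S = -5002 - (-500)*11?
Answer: 975135/1958 + 51*I*√22/979 ≈ 498.03 + 0.24434*I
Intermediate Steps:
z(X) = X - 2*X^(3/2) (z(X) = X^(3/2)*(-2) + X = -2*X^(3/2) + X = X - 2*X^(3/2))
S = 498 (S = -5002 - 1*(-5500) = -5002 + 5500 = 498)
H(Z, K) = -51/(Z - 2*Z^(3/2))
H(-22, -105) + S = 51/(-1*(-22) + 2*(-22)^(3/2)) + 498 = 51/(22 + 2*(-22*I*√22)) + 498 = 51/(22 - 44*I*√22) + 498 = 498 + 51/(22 - 44*I*√22)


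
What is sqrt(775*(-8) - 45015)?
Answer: I*sqrt(51215) ≈ 226.31*I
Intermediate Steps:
sqrt(775*(-8) - 45015) = sqrt(-6200 - 45015) = sqrt(-51215) = I*sqrt(51215)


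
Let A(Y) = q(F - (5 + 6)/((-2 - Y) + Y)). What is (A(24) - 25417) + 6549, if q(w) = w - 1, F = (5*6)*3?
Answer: -37547/2 ≈ -18774.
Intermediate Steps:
F = 90 (F = 30*3 = 90)
q(w) = -1 + w
A(Y) = 189/2 (A(Y) = -1 + (90 - (5 + 6)/((-2 - Y) + Y)) = -1 + (90 - 11/(-2)) = -1 + (90 - 11*(-1)/2) = -1 + (90 - 1*(-11/2)) = -1 + (90 + 11/2) = -1 + 191/2 = 189/2)
(A(24) - 25417) + 6549 = (189/2 - 25417) + 6549 = -50645/2 + 6549 = -37547/2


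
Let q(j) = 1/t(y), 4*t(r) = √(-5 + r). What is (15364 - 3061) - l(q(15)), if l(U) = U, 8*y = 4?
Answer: 12303 + 4*I*√2/3 ≈ 12303.0 + 1.8856*I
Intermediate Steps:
y = ½ (y = (⅛)*4 = ½ ≈ 0.50000)
t(r) = √(-5 + r)/4
q(j) = -4*I*√2/3 (q(j) = 1/(√(-5 + ½)/4) = 1/(√(-9/2)/4) = 1/((3*I*√2/2)/4) = 1/(3*I*√2/8) = -4*I*√2/3)
(15364 - 3061) - l(q(15)) = (15364 - 3061) - (-4)*I*√2/3 = 12303 + 4*I*√2/3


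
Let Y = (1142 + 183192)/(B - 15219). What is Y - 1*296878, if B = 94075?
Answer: -11705213617/39428 ≈ -2.9688e+5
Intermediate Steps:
Y = 92167/39428 (Y = (1142 + 183192)/(94075 - 15219) = 184334/78856 = 184334*(1/78856) = 92167/39428 ≈ 2.3376)
Y - 1*296878 = 92167/39428 - 1*296878 = 92167/39428 - 296878 = -11705213617/39428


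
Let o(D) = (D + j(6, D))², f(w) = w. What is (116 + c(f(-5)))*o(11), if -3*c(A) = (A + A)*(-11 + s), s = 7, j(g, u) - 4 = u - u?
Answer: 23100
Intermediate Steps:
j(g, u) = 4 (j(g, u) = 4 + (u - u) = 4 + 0 = 4)
o(D) = (4 + D)² (o(D) = (D + 4)² = (4 + D)²)
c(A) = 8*A/3 (c(A) = -(A + A)*(-11 + 7)/3 = -2*A*(-4)/3 = -(-8)*A/3 = 8*A/3)
(116 + c(f(-5)))*o(11) = (116 + (8/3)*(-5))*(4 + 11)² = (116 - 40/3)*15² = (308/3)*225 = 23100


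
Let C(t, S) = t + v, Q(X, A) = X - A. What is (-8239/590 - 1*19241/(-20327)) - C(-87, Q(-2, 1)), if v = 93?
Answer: -228079543/11992930 ≈ -19.018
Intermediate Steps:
C(t, S) = 93 + t (C(t, S) = t + 93 = 93 + t)
(-8239/590 - 1*19241/(-20327)) - C(-87, Q(-2, 1)) = (-8239/590 - 1*19241/(-20327)) - (93 - 87) = (-8239*1/590 - 19241*(-1/20327)) - 1*6 = (-8239/590 + 19241/20327) - 6 = -156121963/11992930 - 6 = -228079543/11992930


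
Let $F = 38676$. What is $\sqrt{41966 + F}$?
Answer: $\sqrt{80642} \approx 283.98$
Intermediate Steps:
$\sqrt{41966 + F} = \sqrt{41966 + 38676} = \sqrt{80642}$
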